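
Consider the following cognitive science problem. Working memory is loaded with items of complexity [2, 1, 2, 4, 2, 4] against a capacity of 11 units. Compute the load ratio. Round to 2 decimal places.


Total complexity = 2 + 1 + 2 + 4 + 2 + 4 = 15
Load = total / capacity = 15 / 11
= 1.36


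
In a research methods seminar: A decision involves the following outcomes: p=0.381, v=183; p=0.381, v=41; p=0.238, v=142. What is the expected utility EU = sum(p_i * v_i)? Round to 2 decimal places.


EU = sum(p_i * v_i)
0.381 * 183 = 69.723
0.381 * 41 = 15.621
0.238 * 142 = 33.796
EU = 69.723 + 15.621 + 33.796
= 119.14


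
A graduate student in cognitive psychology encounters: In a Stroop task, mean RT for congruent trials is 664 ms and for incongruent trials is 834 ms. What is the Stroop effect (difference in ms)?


Stroop effect = RT(incongruent) - RT(congruent)
= 834 - 664
= 170 ms


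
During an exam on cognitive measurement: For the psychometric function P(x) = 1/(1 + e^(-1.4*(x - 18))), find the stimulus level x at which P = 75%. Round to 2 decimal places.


At P = 0.75: 0.75 = 1/(1 + e^(-k*(x-x0)))
Solving: e^(-k*(x-x0)) = 1/3
x = x0 + ln(3)/k
ln(3) = 1.0986
x = 18 + 1.0986/1.4
= 18 + 0.7847
= 18.78


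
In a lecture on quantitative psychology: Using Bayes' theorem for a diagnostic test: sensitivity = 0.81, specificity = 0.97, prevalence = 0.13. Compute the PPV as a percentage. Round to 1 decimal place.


PPV = (sens * prev) / (sens * prev + (1-spec) * (1-prev))
Numerator = 0.81 * 0.13 = 0.1053
P(positive and no disease) = (1 - spec) * (1 - prev) = (1 - 0.97) * (1 - 0.13) = 0.0261
Denominator = 0.1053 + 0.0261 = 0.1314
PPV = 0.1053 / 0.1314 = 0.80137
As percentage = 80.1


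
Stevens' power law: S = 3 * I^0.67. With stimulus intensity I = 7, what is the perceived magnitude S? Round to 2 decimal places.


S = 3 * 7^0.67
7^0.67 = 3.6831
S = 3 * 3.6831
= 11.05


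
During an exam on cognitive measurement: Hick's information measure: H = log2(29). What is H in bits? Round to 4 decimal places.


H = log2(n)
H = log2(29)
= 4.8580


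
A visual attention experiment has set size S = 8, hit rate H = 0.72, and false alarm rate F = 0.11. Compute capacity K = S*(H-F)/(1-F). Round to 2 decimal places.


K = S * (H - F) / (1 - F)
H - F = 0.61
1 - F = 0.89
K = 8 * 0.61 / 0.89
= 5.48


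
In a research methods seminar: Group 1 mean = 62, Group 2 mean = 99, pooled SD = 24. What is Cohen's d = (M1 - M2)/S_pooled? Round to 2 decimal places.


Cohen's d = (M1 - M2) / S_pooled
= (62 - 99) / 24
= -37 / 24
= -1.54


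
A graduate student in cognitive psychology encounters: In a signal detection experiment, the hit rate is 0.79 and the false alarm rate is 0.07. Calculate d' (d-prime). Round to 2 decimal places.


d' = z(HR) - z(FAR)
z(0.79) = 0.8064
z(0.07) = -1.4758
d' = 0.8064 - -1.4758
= 2.28


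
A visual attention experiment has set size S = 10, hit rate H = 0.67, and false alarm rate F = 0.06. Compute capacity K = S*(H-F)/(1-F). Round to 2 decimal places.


K = S * (H - F) / (1 - F)
H - F = 0.61
1 - F = 0.94
K = 10 * 0.61 / 0.94
= 6.49


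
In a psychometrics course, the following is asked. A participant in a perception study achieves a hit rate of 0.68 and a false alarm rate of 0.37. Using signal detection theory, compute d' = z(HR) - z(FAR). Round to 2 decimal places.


d' = z(HR) - z(FAR)
z(0.68) = 0.4677
z(0.37) = -0.3319
d' = 0.4677 - -0.3319
= 0.80


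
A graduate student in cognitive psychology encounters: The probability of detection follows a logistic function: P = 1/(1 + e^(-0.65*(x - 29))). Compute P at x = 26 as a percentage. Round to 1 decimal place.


P(x) = 1/(1 + e^(-0.65*(26 - 29)))
Exponent = -0.65 * -3 = 1.95
e^(1.95) = 7.028688
P = 1/(1 + 7.028688) = 0.124553
Percentage = 12.5


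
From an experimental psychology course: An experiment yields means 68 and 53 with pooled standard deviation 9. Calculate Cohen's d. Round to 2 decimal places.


Cohen's d = (M1 - M2) / S_pooled
= (68 - 53) / 9
= 15 / 9
= 1.67


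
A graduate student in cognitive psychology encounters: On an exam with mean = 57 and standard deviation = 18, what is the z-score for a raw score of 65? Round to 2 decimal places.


z = (X - mu) / sigma
= (65 - 57) / 18
= 8 / 18
= 0.44


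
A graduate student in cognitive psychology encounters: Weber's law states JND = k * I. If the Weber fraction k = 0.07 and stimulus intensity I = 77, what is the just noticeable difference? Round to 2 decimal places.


JND = k * I
JND = 0.07 * 77
= 5.39


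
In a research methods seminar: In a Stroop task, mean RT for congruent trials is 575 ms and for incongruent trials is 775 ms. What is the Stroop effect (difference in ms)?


Stroop effect = RT(incongruent) - RT(congruent)
= 775 - 575
= 200 ms


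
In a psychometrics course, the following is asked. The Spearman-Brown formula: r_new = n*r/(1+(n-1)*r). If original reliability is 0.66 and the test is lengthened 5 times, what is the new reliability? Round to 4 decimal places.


r_new = n*r / (1 + (n-1)*r)
Numerator = 5 * 0.66 = 3.3
Denominator = 1 + 4 * 0.66 = 3.64
r_new = 3.3 / 3.64
= 0.9066


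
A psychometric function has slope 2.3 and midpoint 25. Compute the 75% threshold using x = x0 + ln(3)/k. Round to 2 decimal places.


At P = 0.75: 0.75 = 1/(1 + e^(-k*(x-x0)))
Solving: e^(-k*(x-x0)) = 1/3
x = x0 + ln(3)/k
ln(3) = 1.0986
x = 25 + 1.0986/2.3
= 25 + 0.4777
= 25.48


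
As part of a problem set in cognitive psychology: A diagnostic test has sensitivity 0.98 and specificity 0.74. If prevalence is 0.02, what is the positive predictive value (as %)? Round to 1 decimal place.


PPV = (sens * prev) / (sens * prev + (1-spec) * (1-prev))
Numerator = 0.98 * 0.02 = 0.0196
P(positive and no disease) = (1 - spec) * (1 - prev) = (1 - 0.74) * (1 - 0.02) = 0.2548
Denominator = 0.0196 + 0.2548 = 0.2744
PPV = 0.0196 / 0.2744 = 0.071429
As percentage = 7.1


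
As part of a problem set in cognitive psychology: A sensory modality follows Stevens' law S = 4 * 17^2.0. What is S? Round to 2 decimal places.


S = 4 * 17^2.0
17^2.0 = 289.0
S = 4 * 289.0
= 1156.00


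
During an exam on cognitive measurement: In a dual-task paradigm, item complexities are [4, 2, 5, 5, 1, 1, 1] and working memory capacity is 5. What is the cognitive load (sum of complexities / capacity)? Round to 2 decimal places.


Total complexity = 4 + 2 + 5 + 5 + 1 + 1 + 1 = 19
Load = total / capacity = 19 / 5
= 3.80


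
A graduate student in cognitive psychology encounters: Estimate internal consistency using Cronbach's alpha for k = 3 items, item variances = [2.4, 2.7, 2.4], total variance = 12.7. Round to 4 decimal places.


alpha = (k/(k-1)) * (1 - sum(s_i^2)/s_total^2)
sum(item variances) = 7.5
k/(k-1) = 3/2 = 1.5
1 - 7.5/12.7 = 1 - 0.590551 = 0.409449
alpha = 1.5 * 0.409449
= 0.6142


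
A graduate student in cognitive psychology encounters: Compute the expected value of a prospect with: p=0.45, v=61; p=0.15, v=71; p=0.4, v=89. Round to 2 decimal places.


EU = sum(p_i * v_i)
0.45 * 61 = 27.45
0.15 * 71 = 10.65
0.4 * 89 = 35.6
EU = 27.45 + 10.65 + 35.6
= 73.70


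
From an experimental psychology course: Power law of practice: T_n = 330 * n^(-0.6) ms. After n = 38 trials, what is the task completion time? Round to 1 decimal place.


T_n = 330 * 38^(-0.6)
38^(-0.6) = 0.112753
T_n = 330 * 0.112753
= 37.2 ms


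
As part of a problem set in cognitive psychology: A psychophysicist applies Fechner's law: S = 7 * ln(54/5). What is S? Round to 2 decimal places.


S = 7 * ln(54/5)
I/I0 = 10.8
ln(10.8) = 2.3795
S = 7 * 2.3795
= 16.66


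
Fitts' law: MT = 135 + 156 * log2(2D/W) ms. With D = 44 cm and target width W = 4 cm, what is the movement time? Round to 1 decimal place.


MT = 135 + 156 * log2(2*44/4)
2D/W = 22.0
log2(22.0) = 4.4594
MT = 135 + 156 * 4.4594
= 830.7 ms


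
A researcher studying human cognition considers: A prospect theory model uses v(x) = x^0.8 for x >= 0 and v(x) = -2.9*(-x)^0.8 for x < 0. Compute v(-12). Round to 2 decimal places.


Since x = -12 < 0, use v(x) = -lambda*(-x)^alpha
(-x) = 12
12^0.8 = 7.3004
v(-12) = -2.9 * 7.3004
= -21.17


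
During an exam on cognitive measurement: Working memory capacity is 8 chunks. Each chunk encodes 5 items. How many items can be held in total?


Total items = chunks * items_per_chunk
= 8 * 5
= 40


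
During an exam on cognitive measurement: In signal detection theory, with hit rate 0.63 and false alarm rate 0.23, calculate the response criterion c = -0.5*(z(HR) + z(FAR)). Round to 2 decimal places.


c = -0.5 * (z(HR) + z(FAR))
z(0.63) = 0.3319
z(0.23) = -0.7388
c = -0.5 * (0.3319 + -0.7388)
= -0.5 * -0.4069
= 0.20


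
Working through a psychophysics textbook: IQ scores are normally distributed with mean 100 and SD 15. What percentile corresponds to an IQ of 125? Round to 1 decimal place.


z = (IQ - mean) / SD
z = (125 - 100) / 15 = 1.6667
Percentile = Phi(1.6667) * 100
Phi(1.6667) = 0.952213
= 95.2


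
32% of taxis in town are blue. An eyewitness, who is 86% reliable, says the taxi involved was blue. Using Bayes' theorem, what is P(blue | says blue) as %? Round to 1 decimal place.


P(blue | says blue) = P(says blue | blue)*P(blue) / [P(says blue | blue)*P(blue) + P(says blue | not blue)*P(not blue)]
Numerator = 0.86 * 0.32 = 0.2752
False identification = 0.14 * 0.68 = 0.0952
P = 0.2752 / (0.2752 + 0.0952)
= 0.2752 / 0.3704
As percentage = 74.3


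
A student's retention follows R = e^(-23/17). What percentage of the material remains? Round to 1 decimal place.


R = e^(-t/S)
-t/S = -23/17 = -1.352941
R = e^(-1.352941) = 0.258479
Percentage = 0.258479 * 100
= 25.8


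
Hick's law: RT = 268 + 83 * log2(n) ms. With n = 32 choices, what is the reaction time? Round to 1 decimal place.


RT = 268 + 83 * log2(32)
log2(32) = 5.0
RT = 268 + 83 * 5.0
= 268 + 415.0
= 683.0 ms


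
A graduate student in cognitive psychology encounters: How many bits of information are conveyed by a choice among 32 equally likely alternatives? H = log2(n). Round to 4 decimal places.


H = log2(n)
H = log2(32)
= 5.0000


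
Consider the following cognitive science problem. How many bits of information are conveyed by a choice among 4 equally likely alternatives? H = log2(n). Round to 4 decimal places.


H = log2(n)
H = log2(4)
= 2.0000


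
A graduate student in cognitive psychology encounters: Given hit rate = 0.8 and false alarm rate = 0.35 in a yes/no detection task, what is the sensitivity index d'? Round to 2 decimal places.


d' = z(HR) - z(FAR)
z(0.8) = 0.8416
z(0.35) = -0.3853
d' = 0.8416 - -0.3853
= 1.23


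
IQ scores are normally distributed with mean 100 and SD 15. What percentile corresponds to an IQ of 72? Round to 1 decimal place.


z = (IQ - mean) / SD
z = (72 - 100) / 15 = -1.8667
Percentile = Phi(-1.8667) * 100
Phi(-1.8667) = 0.030972
= 3.1


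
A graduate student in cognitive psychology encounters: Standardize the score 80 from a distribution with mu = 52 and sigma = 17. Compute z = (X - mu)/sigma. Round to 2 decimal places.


z = (X - mu) / sigma
= (80 - 52) / 17
= 28 / 17
= 1.65


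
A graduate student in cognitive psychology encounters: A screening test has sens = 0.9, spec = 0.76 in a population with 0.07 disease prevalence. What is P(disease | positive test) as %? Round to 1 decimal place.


PPV = (sens * prev) / (sens * prev + (1-spec) * (1-prev))
Numerator = 0.9 * 0.07 = 0.063
P(positive and no disease) = (1 - spec) * (1 - prev) = (1 - 0.76) * (1 - 0.07) = 0.2232
Denominator = 0.063 + 0.2232 = 0.2862
PPV = 0.063 / 0.2862 = 0.220126
As percentage = 22.0


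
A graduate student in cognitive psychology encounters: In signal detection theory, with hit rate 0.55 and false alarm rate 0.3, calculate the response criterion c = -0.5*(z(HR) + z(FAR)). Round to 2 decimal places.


c = -0.5 * (z(HR) + z(FAR))
z(0.55) = 0.1257
z(0.3) = -0.5244
c = -0.5 * (0.1257 + -0.5244)
= -0.5 * -0.3987
= 0.20


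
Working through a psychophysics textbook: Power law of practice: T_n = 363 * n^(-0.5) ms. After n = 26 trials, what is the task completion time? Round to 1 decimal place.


T_n = 363 * 26^(-0.5)
26^(-0.5) = 0.196116
T_n = 363 * 0.196116
= 71.2 ms


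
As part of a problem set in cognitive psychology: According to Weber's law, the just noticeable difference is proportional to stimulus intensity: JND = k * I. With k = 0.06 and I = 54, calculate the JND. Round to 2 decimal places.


JND = k * I
JND = 0.06 * 54
= 3.24


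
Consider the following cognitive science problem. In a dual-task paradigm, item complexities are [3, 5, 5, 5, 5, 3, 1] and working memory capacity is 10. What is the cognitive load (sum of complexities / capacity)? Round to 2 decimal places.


Total complexity = 3 + 5 + 5 + 5 + 5 + 3 + 1 = 27
Load = total / capacity = 27 / 10
= 2.70


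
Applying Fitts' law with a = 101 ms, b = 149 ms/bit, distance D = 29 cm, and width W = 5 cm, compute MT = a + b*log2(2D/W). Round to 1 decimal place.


MT = 101 + 149 * log2(2*29/5)
2D/W = 11.6
log2(11.6) = 3.5361
MT = 101 + 149 * 3.5361
= 627.9 ms


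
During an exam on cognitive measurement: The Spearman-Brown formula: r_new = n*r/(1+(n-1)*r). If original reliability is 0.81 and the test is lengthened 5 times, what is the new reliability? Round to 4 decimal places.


r_new = n*r / (1 + (n-1)*r)
Numerator = 5 * 0.81 = 4.05
Denominator = 1 + 4 * 0.81 = 4.24
r_new = 4.05 / 4.24
= 0.9552


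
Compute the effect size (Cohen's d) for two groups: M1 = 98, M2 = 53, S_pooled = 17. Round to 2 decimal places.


Cohen's d = (M1 - M2) / S_pooled
= (98 - 53) / 17
= 45 / 17
= 2.65


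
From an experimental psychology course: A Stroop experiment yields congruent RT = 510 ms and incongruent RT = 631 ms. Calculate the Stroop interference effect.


Stroop effect = RT(incongruent) - RT(congruent)
= 631 - 510
= 121 ms


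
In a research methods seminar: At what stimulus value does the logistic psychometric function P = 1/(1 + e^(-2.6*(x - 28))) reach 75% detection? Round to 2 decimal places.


At P = 0.75: 0.75 = 1/(1 + e^(-k*(x-x0)))
Solving: e^(-k*(x-x0)) = 1/3
x = x0 + ln(3)/k
ln(3) = 1.0986
x = 28 + 1.0986/2.6
= 28 + 0.4225
= 28.42


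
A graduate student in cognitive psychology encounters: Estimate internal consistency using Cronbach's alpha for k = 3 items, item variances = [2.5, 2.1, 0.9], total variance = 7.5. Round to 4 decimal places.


alpha = (k/(k-1)) * (1 - sum(s_i^2)/s_total^2)
sum(item variances) = 5.5
k/(k-1) = 3/2 = 1.5
1 - 5.5/7.5 = 1 - 0.733333 = 0.266667
alpha = 1.5 * 0.266667
= 0.4000


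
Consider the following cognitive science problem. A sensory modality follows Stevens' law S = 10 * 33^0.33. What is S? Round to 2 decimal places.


S = 10 * 33^0.33
33^0.33 = 3.1704
S = 10 * 3.1704
= 31.70


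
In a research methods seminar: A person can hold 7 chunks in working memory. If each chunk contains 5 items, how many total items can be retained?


Total items = chunks * items_per_chunk
= 7 * 5
= 35


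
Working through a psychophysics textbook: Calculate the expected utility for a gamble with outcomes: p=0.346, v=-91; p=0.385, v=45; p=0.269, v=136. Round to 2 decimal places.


EU = sum(p_i * v_i)
0.346 * -91 = -31.486
0.385 * 45 = 17.325
0.269 * 136 = 36.584
EU = -31.486 + 17.325 + 36.584
= 22.42


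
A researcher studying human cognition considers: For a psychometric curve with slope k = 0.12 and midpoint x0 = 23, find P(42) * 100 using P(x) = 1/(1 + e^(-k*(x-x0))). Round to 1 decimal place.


P(x) = 1/(1 + e^(-0.12*(42 - 23)))
Exponent = -0.12 * 19 = -2.28
e^(-2.28) = 0.102284
P = 1/(1 + 0.102284) = 0.907207
Percentage = 90.7


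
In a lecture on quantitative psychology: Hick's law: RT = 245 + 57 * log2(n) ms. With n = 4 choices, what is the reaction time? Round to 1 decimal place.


RT = 245 + 57 * log2(4)
log2(4) = 2.0
RT = 245 + 57 * 2.0
= 245 + 114.0
= 359.0 ms


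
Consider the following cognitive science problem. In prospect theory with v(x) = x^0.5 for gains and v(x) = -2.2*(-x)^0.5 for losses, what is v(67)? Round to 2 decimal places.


Since x = 67 >= 0, use v(x) = x^0.5
67^0.5 = 8.1854
v(67) = 8.19


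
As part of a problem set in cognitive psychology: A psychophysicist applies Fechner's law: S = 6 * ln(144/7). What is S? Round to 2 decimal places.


S = 6 * ln(144/7)
I/I0 = 20.571429
ln(20.571429) = 3.0239
S = 6 * 3.0239
= 18.14


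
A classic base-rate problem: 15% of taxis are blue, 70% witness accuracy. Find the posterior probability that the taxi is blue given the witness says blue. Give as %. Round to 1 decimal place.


P(blue | says blue) = P(says blue | blue)*P(blue) / [P(says blue | blue)*P(blue) + P(says blue | not blue)*P(not blue)]
Numerator = 0.7 * 0.15 = 0.105
False identification = 0.3 * 0.85 = 0.255
P = 0.105 / (0.105 + 0.255)
= 0.105 / 0.36
As percentage = 29.2


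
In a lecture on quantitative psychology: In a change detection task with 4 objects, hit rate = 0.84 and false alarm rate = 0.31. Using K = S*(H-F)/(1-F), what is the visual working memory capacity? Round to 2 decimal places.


K = S * (H - F) / (1 - F)
H - F = 0.53
1 - F = 0.69
K = 4 * 0.53 / 0.69
= 3.07


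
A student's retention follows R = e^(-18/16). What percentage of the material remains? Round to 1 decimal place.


R = e^(-t/S)
-t/S = -18/16 = -1.125
R = e^(-1.125) = 0.324652
Percentage = 0.324652 * 100
= 32.5


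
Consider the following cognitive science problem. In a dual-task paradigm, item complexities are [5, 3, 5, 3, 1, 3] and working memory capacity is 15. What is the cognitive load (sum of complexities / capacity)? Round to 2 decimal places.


Total complexity = 5 + 3 + 5 + 3 + 1 + 3 = 20
Load = total / capacity = 20 / 15
= 1.33


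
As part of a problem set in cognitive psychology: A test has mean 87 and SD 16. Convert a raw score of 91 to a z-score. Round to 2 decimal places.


z = (X - mu) / sigma
= (91 - 87) / 16
= 4 / 16
= 0.25


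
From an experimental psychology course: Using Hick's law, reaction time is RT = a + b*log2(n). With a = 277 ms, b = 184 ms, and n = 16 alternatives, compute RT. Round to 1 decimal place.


RT = 277 + 184 * log2(16)
log2(16) = 4.0
RT = 277 + 184 * 4.0
= 277 + 736.0
= 1013.0 ms


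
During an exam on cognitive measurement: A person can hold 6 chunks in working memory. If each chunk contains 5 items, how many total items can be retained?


Total items = chunks * items_per_chunk
= 6 * 5
= 30


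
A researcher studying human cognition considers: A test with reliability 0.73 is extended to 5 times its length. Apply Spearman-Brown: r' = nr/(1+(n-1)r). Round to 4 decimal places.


r_new = n*r / (1 + (n-1)*r)
Numerator = 5 * 0.73 = 3.65
Denominator = 1 + 4 * 0.73 = 3.92
r_new = 3.65 / 3.92
= 0.9311


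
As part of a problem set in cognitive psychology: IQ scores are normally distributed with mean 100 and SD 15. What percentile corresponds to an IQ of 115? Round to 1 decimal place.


z = (IQ - mean) / SD
z = (115 - 100) / 15 = 1.0
Percentile = Phi(1.0) * 100
Phi(1.0) = 0.841345
= 84.1


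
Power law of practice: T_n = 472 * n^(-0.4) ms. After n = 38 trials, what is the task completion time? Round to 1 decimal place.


T_n = 472 * 38^(-0.4)
38^(-0.4) = 0.233392
T_n = 472 * 0.233392
= 110.2 ms


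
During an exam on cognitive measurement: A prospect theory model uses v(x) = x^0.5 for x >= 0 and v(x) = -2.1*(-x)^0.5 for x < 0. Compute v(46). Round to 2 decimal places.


Since x = 46 >= 0, use v(x) = x^0.5
46^0.5 = 6.7823
v(46) = 6.78


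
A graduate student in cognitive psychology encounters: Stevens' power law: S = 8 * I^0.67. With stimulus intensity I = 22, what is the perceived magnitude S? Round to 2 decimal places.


S = 8 * 22^0.67
22^0.67 = 7.9327
S = 8 * 7.9327
= 63.46


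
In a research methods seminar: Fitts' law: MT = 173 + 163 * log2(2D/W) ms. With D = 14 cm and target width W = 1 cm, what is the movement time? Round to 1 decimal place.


MT = 173 + 163 * log2(2*14/1)
2D/W = 28.0
log2(28.0) = 4.8074
MT = 173 + 163 * 4.8074
= 956.6 ms


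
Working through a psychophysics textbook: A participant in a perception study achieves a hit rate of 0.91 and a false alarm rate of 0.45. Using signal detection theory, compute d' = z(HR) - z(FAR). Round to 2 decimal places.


d' = z(HR) - z(FAR)
z(0.91) = 1.3408
z(0.45) = -0.1257
d' = 1.3408 - -0.1257
= 1.47


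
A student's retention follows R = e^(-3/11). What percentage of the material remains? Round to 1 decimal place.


R = e^(-t/S)
-t/S = -3/11 = -0.272727
R = e^(-0.272727) = 0.761301
Percentage = 0.761301 * 100
= 76.1


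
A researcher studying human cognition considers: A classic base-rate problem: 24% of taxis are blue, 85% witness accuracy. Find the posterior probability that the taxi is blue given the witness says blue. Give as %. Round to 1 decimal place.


P(blue | says blue) = P(says blue | blue)*P(blue) / [P(says blue | blue)*P(blue) + P(says blue | not blue)*P(not blue)]
Numerator = 0.85 * 0.24 = 0.204
False identification = 0.15 * 0.76 = 0.114
P = 0.204 / (0.204 + 0.114)
= 0.204 / 0.318
As percentage = 64.2


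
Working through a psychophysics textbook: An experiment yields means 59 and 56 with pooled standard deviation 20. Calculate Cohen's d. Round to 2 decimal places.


Cohen's d = (M1 - M2) / S_pooled
= (59 - 56) / 20
= 3 / 20
= 0.15


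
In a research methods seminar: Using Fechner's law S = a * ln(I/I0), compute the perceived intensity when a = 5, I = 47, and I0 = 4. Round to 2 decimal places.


S = 5 * ln(47/4)
I/I0 = 11.75
ln(11.75) = 2.4639
S = 5 * 2.4639
= 12.32


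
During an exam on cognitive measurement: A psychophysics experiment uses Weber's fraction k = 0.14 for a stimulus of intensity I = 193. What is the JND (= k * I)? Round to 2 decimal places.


JND = k * I
JND = 0.14 * 193
= 27.02


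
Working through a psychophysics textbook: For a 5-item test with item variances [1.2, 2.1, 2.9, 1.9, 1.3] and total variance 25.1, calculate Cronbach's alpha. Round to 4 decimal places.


alpha = (k/(k-1)) * (1 - sum(s_i^2)/s_total^2)
sum(item variances) = 9.4
k/(k-1) = 5/4 = 1.25
1 - 9.4/25.1 = 1 - 0.374502 = 0.625498
alpha = 1.25 * 0.625498
= 0.7819


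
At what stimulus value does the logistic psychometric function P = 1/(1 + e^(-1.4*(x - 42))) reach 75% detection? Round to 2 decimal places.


At P = 0.75: 0.75 = 1/(1 + e^(-k*(x-x0)))
Solving: e^(-k*(x-x0)) = 1/3
x = x0 + ln(3)/k
ln(3) = 1.0986
x = 42 + 1.0986/1.4
= 42 + 0.7847
= 42.78


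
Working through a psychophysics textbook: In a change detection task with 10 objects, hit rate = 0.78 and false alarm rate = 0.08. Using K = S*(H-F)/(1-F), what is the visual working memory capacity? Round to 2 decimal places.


K = S * (H - F) / (1 - F)
H - F = 0.7
1 - F = 0.92
K = 10 * 0.7 / 0.92
= 7.61


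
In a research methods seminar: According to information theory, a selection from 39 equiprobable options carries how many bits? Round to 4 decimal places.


H = log2(n)
H = log2(39)
= 5.2854


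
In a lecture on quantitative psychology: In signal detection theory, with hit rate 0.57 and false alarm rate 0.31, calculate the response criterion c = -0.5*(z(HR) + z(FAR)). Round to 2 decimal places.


c = -0.5 * (z(HR) + z(FAR))
z(0.57) = 0.1764
z(0.31) = -0.4959
c = -0.5 * (0.1764 + -0.4959)
= -0.5 * -0.3195
= 0.16


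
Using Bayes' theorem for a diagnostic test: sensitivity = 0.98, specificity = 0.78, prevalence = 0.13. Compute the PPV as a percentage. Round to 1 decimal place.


PPV = (sens * prev) / (sens * prev + (1-spec) * (1-prev))
Numerator = 0.98 * 0.13 = 0.1274
P(positive and no disease) = (1 - spec) * (1 - prev) = (1 - 0.78) * (1 - 0.13) = 0.1914
Denominator = 0.1274 + 0.1914 = 0.3188
PPV = 0.1274 / 0.3188 = 0.399624
As percentage = 40.0


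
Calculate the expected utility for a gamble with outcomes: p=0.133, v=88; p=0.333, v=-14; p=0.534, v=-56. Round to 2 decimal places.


EU = sum(p_i * v_i)
0.133 * 88 = 11.704
0.333 * -14 = -4.662
0.534 * -56 = -29.904
EU = 11.704 + -4.662 + -29.904
= -22.86


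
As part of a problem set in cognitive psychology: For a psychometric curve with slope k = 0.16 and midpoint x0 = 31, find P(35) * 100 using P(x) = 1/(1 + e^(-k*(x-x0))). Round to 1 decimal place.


P(x) = 1/(1 + e^(-0.16*(35 - 31)))
Exponent = -0.16 * 4 = -0.64
e^(-0.64) = 0.527292
P = 1/(1 + 0.527292) = 0.654754
Percentage = 65.5


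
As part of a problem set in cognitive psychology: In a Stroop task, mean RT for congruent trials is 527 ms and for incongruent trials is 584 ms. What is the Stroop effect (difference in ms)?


Stroop effect = RT(incongruent) - RT(congruent)
= 584 - 527
= 57 ms


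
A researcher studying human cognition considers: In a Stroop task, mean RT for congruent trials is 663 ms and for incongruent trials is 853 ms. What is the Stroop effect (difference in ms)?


Stroop effect = RT(incongruent) - RT(congruent)
= 853 - 663
= 190 ms


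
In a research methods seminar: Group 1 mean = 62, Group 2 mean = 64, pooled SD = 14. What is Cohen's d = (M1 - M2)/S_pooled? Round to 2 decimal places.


Cohen's d = (M1 - M2) / S_pooled
= (62 - 64) / 14
= -2 / 14
= -0.14


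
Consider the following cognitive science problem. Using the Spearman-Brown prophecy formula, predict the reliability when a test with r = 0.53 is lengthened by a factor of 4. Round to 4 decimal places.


r_new = n*r / (1 + (n-1)*r)
Numerator = 4 * 0.53 = 2.12
Denominator = 1 + 3 * 0.53 = 2.59
r_new = 2.12 / 2.59
= 0.8185


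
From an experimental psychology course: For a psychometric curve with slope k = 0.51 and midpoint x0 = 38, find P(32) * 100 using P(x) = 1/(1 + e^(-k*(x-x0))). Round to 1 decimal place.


P(x) = 1/(1 + e^(-0.51*(32 - 38)))
Exponent = -0.51 * -6 = 3.06
e^(3.06) = 21.327557
P = 1/(1 + 21.327557) = 0.044788
Percentage = 4.5


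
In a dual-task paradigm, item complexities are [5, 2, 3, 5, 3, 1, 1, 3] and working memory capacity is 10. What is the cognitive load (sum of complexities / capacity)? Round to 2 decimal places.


Total complexity = 5 + 2 + 3 + 5 + 3 + 1 + 1 + 3 = 23
Load = total / capacity = 23 / 10
= 2.30


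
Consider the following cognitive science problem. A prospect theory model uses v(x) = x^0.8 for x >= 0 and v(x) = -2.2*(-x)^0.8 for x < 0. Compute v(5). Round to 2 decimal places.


Since x = 5 >= 0, use v(x) = x^0.8
5^0.8 = 3.6239
v(5) = 3.62


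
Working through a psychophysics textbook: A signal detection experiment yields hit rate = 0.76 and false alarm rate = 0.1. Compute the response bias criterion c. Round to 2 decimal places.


c = -0.5 * (z(HR) + z(FAR))
z(0.76) = 0.7063
z(0.1) = -1.2816
c = -0.5 * (0.7063 + -1.2816)
= -0.5 * -0.5753
= 0.29


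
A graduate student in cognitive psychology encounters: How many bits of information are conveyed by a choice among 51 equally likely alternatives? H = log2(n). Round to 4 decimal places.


H = log2(n)
H = log2(51)
= 5.6724


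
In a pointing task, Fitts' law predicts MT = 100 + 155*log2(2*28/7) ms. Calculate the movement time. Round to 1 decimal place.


MT = 100 + 155 * log2(2*28/7)
2D/W = 8.0
log2(8.0) = 3.0
MT = 100 + 155 * 3.0
= 565.0 ms


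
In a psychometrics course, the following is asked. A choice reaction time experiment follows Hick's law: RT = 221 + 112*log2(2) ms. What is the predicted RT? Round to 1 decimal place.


RT = 221 + 112 * log2(2)
log2(2) = 1.0
RT = 221 + 112 * 1.0
= 221 + 112.0
= 333.0 ms


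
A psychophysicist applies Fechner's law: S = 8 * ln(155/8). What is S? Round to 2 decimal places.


S = 8 * ln(155/8)
I/I0 = 19.375
ln(19.375) = 2.964
S = 8 * 2.964
= 23.71


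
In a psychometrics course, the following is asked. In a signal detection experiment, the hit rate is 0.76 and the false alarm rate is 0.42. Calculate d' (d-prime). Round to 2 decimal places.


d' = z(HR) - z(FAR)
z(0.76) = 0.7063
z(0.42) = -0.2019
d' = 0.7063 - -0.2019
= 0.91


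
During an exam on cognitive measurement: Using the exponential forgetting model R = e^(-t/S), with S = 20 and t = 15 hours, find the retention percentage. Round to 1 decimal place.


R = e^(-t/S)
-t/S = -15/20 = -0.75
R = e^(-0.75) = 0.472367
Percentage = 0.472367 * 100
= 47.2


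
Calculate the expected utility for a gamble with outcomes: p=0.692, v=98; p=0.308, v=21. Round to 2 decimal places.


EU = sum(p_i * v_i)
0.692 * 98 = 67.816
0.308 * 21 = 6.468
EU = 67.816 + 6.468
= 74.28


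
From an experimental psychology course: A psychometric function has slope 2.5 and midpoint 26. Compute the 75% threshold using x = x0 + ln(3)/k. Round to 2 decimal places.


At P = 0.75: 0.75 = 1/(1 + e^(-k*(x-x0)))
Solving: e^(-k*(x-x0)) = 1/3
x = x0 + ln(3)/k
ln(3) = 1.0986
x = 26 + 1.0986/2.5
= 26 + 0.4394
= 26.44


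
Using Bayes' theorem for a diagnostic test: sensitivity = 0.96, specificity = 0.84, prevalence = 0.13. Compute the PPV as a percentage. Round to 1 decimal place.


PPV = (sens * prev) / (sens * prev + (1-spec) * (1-prev))
Numerator = 0.96 * 0.13 = 0.1248
P(positive and no disease) = (1 - spec) * (1 - prev) = (1 - 0.84) * (1 - 0.13) = 0.1392
Denominator = 0.1248 + 0.1392 = 0.264
PPV = 0.1248 / 0.264 = 0.472727
As percentage = 47.3


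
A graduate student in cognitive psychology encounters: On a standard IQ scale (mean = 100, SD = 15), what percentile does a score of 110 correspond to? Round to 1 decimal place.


z = (IQ - mean) / SD
z = (110 - 100) / 15 = 0.6667
Percentile = Phi(0.6667) * 100
Phi(0.6667) = 0.747518
= 74.8


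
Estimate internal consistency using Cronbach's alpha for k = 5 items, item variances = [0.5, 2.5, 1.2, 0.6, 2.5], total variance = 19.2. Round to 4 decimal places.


alpha = (k/(k-1)) * (1 - sum(s_i^2)/s_total^2)
sum(item variances) = 7.3
k/(k-1) = 5/4 = 1.25
1 - 7.3/19.2 = 1 - 0.380208 = 0.619792
alpha = 1.25 * 0.619792
= 0.7747


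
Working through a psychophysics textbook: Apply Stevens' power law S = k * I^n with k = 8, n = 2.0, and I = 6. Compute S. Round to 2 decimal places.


S = 8 * 6^2.0
6^2.0 = 36.0
S = 8 * 36.0
= 288.00


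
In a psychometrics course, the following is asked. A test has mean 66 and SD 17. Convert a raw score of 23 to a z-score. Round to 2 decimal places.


z = (X - mu) / sigma
= (23 - 66) / 17
= -43 / 17
= -2.53


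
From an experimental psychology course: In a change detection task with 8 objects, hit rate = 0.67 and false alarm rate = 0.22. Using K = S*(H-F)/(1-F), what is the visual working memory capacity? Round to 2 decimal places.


K = S * (H - F) / (1 - F)
H - F = 0.45
1 - F = 0.78
K = 8 * 0.45 / 0.78
= 4.62


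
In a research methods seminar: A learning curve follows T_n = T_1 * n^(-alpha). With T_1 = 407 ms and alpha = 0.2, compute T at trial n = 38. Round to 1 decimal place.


T_n = 407 * 38^(-0.2)
38^(-0.2) = 0.483107
T_n = 407 * 0.483107
= 196.6 ms


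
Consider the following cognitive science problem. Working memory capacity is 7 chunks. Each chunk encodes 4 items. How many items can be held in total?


Total items = chunks * items_per_chunk
= 7 * 4
= 28


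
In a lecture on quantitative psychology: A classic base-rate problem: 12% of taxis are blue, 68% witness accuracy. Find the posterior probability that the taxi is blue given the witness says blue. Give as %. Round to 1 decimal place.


P(blue | says blue) = P(says blue | blue)*P(blue) / [P(says blue | blue)*P(blue) + P(says blue | not blue)*P(not blue)]
Numerator = 0.68 * 0.12 = 0.0816
False identification = 0.32 * 0.88 = 0.2816
P = 0.0816 / (0.0816 + 0.2816)
= 0.0816 / 0.3632
As percentage = 22.5


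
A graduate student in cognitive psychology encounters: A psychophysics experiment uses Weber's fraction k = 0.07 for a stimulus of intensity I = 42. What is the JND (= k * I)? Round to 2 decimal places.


JND = k * I
JND = 0.07 * 42
= 2.94


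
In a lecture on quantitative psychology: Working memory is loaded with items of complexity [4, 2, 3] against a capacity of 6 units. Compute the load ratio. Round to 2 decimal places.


Total complexity = 4 + 2 + 3 = 9
Load = total / capacity = 9 / 6
= 1.50


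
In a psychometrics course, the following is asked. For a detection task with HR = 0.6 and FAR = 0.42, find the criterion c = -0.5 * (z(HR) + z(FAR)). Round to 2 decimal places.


c = -0.5 * (z(HR) + z(FAR))
z(0.6) = 0.2533
z(0.42) = -0.2019
c = -0.5 * (0.2533 + -0.2019)
= -0.5 * 0.0514
= -0.03


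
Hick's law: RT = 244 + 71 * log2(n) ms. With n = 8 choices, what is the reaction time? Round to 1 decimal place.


RT = 244 + 71 * log2(8)
log2(8) = 3.0
RT = 244 + 71 * 3.0
= 244 + 213.0
= 457.0 ms


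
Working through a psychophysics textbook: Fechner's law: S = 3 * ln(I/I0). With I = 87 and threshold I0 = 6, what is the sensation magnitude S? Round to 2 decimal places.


S = 3 * ln(87/6)
I/I0 = 14.5
ln(14.5) = 2.6741
S = 3 * 2.6741
= 8.02


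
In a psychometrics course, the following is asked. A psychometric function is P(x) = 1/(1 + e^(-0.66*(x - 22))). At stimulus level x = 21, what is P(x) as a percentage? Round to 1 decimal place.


P(x) = 1/(1 + e^(-0.66*(21 - 22)))
Exponent = -0.66 * -1 = 0.66
e^(0.66) = 1.934792
P = 1/(1 + 1.934792) = 0.34074
Percentage = 34.1


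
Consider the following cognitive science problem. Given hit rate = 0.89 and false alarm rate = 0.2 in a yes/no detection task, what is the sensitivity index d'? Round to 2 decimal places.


d' = z(HR) - z(FAR)
z(0.89) = 1.2265
z(0.2) = -0.8416
d' = 1.2265 - -0.8416
= 2.07


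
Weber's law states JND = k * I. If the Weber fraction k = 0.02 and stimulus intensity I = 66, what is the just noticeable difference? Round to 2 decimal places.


JND = k * I
JND = 0.02 * 66
= 1.32


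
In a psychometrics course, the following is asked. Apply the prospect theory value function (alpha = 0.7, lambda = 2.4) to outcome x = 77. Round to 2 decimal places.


Since x = 77 >= 0, use v(x) = x^0.7
77^0.7 = 20.9191
v(77) = 20.92


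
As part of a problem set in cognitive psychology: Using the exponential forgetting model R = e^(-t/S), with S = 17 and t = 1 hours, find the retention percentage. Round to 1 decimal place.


R = e^(-t/S)
-t/S = -1/17 = -0.058824
R = e^(-0.058824) = 0.942873
Percentage = 0.942873 * 100
= 94.3


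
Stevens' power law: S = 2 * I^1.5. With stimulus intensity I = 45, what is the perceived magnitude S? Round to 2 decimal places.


S = 2 * 45^1.5
45^1.5 = 301.8692
S = 2 * 301.8692
= 603.74


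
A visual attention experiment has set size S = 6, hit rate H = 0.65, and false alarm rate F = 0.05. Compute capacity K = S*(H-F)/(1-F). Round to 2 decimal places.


K = S * (H - F) / (1 - F)
H - F = 0.6
1 - F = 0.95
K = 6 * 0.6 / 0.95
= 3.79


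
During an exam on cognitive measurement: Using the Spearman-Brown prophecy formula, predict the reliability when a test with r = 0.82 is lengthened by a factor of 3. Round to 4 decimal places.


r_new = n*r / (1 + (n-1)*r)
Numerator = 3 * 0.82 = 2.46
Denominator = 1 + 2 * 0.82 = 2.64
r_new = 2.46 / 2.64
= 0.9318


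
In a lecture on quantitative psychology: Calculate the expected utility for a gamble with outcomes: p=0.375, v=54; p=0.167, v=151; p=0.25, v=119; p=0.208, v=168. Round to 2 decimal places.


EU = sum(p_i * v_i)
0.375 * 54 = 20.25
0.167 * 151 = 25.217
0.25 * 119 = 29.75
0.208 * 168 = 34.944
EU = 20.25 + 25.217 + 29.75 + 34.944
= 110.16


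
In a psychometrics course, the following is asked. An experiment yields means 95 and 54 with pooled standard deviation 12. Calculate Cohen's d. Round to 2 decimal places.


Cohen's d = (M1 - M2) / S_pooled
= (95 - 54) / 12
= 41 / 12
= 3.42


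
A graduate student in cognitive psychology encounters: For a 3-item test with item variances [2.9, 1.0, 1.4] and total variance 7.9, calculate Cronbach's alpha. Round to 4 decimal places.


alpha = (k/(k-1)) * (1 - sum(s_i^2)/s_total^2)
sum(item variances) = 5.3
k/(k-1) = 3/2 = 1.5
1 - 5.3/7.9 = 1 - 0.670886 = 0.329114
alpha = 1.5 * 0.329114
= 0.4937


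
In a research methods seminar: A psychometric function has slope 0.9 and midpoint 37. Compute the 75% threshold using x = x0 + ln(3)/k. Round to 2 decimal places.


At P = 0.75: 0.75 = 1/(1 + e^(-k*(x-x0)))
Solving: e^(-k*(x-x0)) = 1/3
x = x0 + ln(3)/k
ln(3) = 1.0986
x = 37 + 1.0986/0.9
= 37 + 1.2207
= 38.22


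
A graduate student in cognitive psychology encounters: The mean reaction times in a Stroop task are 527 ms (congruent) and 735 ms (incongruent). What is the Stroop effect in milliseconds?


Stroop effect = RT(incongruent) - RT(congruent)
= 735 - 527
= 208 ms


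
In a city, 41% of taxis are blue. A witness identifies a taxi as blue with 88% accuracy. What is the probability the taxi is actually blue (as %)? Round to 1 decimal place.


P(blue | says blue) = P(says blue | blue)*P(blue) / [P(says blue | blue)*P(blue) + P(says blue | not blue)*P(not blue)]
Numerator = 0.88 * 0.41 = 0.3608
False identification = 0.12 * 0.59 = 0.0708
P = 0.3608 / (0.3608 + 0.0708)
= 0.3608 / 0.4316
As percentage = 83.6


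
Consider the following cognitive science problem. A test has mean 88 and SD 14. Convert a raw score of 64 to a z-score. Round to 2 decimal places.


z = (X - mu) / sigma
= (64 - 88) / 14
= -24 / 14
= -1.71


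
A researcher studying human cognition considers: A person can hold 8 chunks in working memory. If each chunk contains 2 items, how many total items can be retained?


Total items = chunks * items_per_chunk
= 8 * 2
= 16


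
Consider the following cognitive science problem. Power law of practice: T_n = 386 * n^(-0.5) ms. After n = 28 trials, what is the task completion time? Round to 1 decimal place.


T_n = 386 * 28^(-0.5)
28^(-0.5) = 0.188982
T_n = 386 * 0.188982
= 72.9 ms


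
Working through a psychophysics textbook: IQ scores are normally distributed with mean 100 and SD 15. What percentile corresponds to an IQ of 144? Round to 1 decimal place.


z = (IQ - mean) / SD
z = (144 - 100) / 15 = 2.9333
Percentile = Phi(2.9333) * 100
Phi(2.9333) = 0.998323
= 99.8


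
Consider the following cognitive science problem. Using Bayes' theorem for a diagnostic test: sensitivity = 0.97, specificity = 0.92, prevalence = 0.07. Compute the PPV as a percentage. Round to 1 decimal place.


PPV = (sens * prev) / (sens * prev + (1-spec) * (1-prev))
Numerator = 0.97 * 0.07 = 0.0679
P(positive and no disease) = (1 - spec) * (1 - prev) = (1 - 0.92) * (1 - 0.07) = 0.0744
Denominator = 0.0679 + 0.0744 = 0.1423
PPV = 0.0679 / 0.1423 = 0.477161
As percentage = 47.7


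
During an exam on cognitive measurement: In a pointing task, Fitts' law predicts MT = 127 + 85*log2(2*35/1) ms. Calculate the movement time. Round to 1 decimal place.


MT = 127 + 85 * log2(2*35/1)
2D/W = 70.0
log2(70.0) = 6.1293
MT = 127 + 85 * 6.1293
= 648.0 ms


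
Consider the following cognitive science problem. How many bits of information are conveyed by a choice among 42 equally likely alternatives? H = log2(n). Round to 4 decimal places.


H = log2(n)
H = log2(42)
= 5.3923


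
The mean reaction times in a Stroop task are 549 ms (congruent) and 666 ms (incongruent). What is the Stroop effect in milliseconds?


Stroop effect = RT(incongruent) - RT(congruent)
= 666 - 549
= 117 ms


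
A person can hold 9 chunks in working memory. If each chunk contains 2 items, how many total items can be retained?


Total items = chunks * items_per_chunk
= 9 * 2
= 18


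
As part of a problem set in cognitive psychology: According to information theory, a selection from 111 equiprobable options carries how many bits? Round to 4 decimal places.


H = log2(n)
H = log2(111)
= 6.7944


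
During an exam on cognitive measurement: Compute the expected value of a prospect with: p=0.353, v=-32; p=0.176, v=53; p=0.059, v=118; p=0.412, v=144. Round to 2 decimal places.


EU = sum(p_i * v_i)
0.353 * -32 = -11.296
0.176 * 53 = 9.328
0.059 * 118 = 6.962
0.412 * 144 = 59.328
EU = -11.296 + 9.328 + 6.962 + 59.328
= 64.32
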